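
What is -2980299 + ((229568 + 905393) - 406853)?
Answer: -2252191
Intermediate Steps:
-2980299 + ((229568 + 905393) - 406853) = -2980299 + (1134961 - 406853) = -2980299 + 728108 = -2252191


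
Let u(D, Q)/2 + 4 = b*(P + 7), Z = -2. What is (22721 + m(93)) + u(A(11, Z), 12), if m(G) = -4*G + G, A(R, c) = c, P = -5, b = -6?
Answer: 22410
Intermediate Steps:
u(D, Q) = -32 (u(D, Q) = -8 + 2*(-6*(-5 + 7)) = -8 + 2*(-6*2) = -8 + 2*(-12) = -8 - 24 = -32)
m(G) = -3*G
(22721 + m(93)) + u(A(11, Z), 12) = (22721 - 3*93) - 32 = (22721 - 279) - 32 = 22442 - 32 = 22410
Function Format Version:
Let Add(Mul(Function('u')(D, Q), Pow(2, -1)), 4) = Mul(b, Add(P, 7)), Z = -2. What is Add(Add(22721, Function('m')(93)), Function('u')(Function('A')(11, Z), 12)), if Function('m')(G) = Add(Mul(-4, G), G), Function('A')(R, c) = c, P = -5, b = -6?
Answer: 22410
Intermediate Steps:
Function('u')(D, Q) = -32 (Function('u')(D, Q) = Add(-8, Mul(2, Mul(-6, Add(-5, 7)))) = Add(-8, Mul(2, Mul(-6, 2))) = Add(-8, Mul(2, -12)) = Add(-8, -24) = -32)
Function('m')(G) = Mul(-3, G)
Add(Add(22721, Function('m')(93)), Function('u')(Function('A')(11, Z), 12)) = Add(Add(22721, Mul(-3, 93)), -32) = Add(Add(22721, -279), -32) = Add(22442, -32) = 22410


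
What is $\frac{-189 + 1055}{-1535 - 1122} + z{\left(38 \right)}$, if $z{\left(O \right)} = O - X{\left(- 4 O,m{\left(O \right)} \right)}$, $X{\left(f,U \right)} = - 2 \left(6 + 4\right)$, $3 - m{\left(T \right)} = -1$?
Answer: $\frac{153240}{2657} \approx 57.674$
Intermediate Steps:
$m{\left(T \right)} = 4$ ($m{\left(T \right)} = 3 - -1 = 3 + 1 = 4$)
$X{\left(f,U \right)} = -20$ ($X{\left(f,U \right)} = \left(-2\right) 10 = -20$)
$z{\left(O \right)} = 20 + O$ ($z{\left(O \right)} = O - -20 = O + 20 = 20 + O$)
$\frac{-189 + 1055}{-1535 - 1122} + z{\left(38 \right)} = \frac{-189 + 1055}{-1535 - 1122} + \left(20 + 38\right) = \frac{866}{-2657} + 58 = 866 \left(- \frac{1}{2657}\right) + 58 = - \frac{866}{2657} + 58 = \frac{153240}{2657}$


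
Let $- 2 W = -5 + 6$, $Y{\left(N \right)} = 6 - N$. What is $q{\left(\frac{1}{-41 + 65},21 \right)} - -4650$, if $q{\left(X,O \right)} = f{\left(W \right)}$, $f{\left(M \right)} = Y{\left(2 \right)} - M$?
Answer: $\frac{9309}{2} \approx 4654.5$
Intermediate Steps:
$W = - \frac{1}{2}$ ($W = - \frac{-5 + 6}{2} = \left(- \frac{1}{2}\right) 1 = - \frac{1}{2} \approx -0.5$)
$f{\left(M \right)} = 4 - M$ ($f{\left(M \right)} = \left(6 - 2\right) - M = 4 - M$)
$q{\left(X,O \right)} = \frac{9}{2}$ ($q{\left(X,O \right)} = 4 - - \frac{1}{2} = 4 + \frac{1}{2} = \frac{9}{2}$)
$q{\left(\frac{1}{-41 + 65},21 \right)} - -4650 = \frac{9}{2} - -4650 = \frac{9}{2} + 4650 = \frac{9309}{2}$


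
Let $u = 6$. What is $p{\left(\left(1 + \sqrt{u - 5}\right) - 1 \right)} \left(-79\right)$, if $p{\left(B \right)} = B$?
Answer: $-79$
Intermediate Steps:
$p{\left(\left(1 + \sqrt{u - 5}\right) - 1 \right)} \left(-79\right) = \left(\left(1 + \sqrt{6 - 5}\right) - 1\right) \left(-79\right) = \left(\left(1 + \sqrt{1}\right) - 1\right) \left(-79\right) = \left(\left(1 + 1\right) - 1\right) \left(-79\right) = \left(2 - 1\right) \left(-79\right) = 1 \left(-79\right) = -79$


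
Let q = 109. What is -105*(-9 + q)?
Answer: -10500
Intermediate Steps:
-105*(-9 + q) = -105*(-9 + 109) = -105*100 = -10500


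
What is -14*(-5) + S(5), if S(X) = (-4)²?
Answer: 86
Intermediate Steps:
S(X) = 16
-14*(-5) + S(5) = -14*(-5) + 16 = 70 + 16 = 86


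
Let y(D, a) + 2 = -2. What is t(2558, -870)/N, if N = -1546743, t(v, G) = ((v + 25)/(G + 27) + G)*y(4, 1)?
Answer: -327108/144878261 ≈ -0.0022578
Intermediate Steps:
y(D, a) = -4 (y(D, a) = -2 - 2 = -4)
t(v, G) = -4*G - 4*(25 + v)/(27 + G) (t(v, G) = ((v + 25)/(G + 27) + G)*(-4) = ((25 + v)/(27 + G) + G)*(-4) = (G + (25 + v)/(27 + G))*(-4) = -4*G - 4*(25 + v)/(27 + G))
t(2558, -870)/N = (4*(-25 - 1*2558 - 1*(-870)² - 27*(-870))/(27 - 870))/(-1546743) = (4*(-25 - 2558 - 1*756900 + 23490)/(-843))*(-1/1546743) = (4*(-1/843)*(-25 - 2558 - 756900 + 23490))*(-1/1546743) = (4*(-1/843)*(-735993))*(-1/1546743) = (981324/281)*(-1/1546743) = -327108/144878261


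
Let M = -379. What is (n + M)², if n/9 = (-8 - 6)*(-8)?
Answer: 395641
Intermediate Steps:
n = 1008 (n = 9*((-8 - 6)*(-8)) = 9*(-14*(-8)) = 9*112 = 1008)
(n + M)² = (1008 - 379)² = 629² = 395641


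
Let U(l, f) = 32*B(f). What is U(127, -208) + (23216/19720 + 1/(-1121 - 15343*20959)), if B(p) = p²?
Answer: 1177605583724302207/850595025840 ≈ 1.3845e+6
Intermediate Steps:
U(l, f) = 32*f²
U(127, -208) + (23216/19720 + 1/(-1121 - 15343*20959)) = 32*(-208)² + (23216/19720 + 1/(-1121 - 15343*20959)) = 32*43264 + (23216*(1/19720) + (1/20959)/(-16464)) = 1384448 + (2902/2465 - 1/16464*1/20959) = 1384448 + (2902/2465 - 1/345068976) = 1384448 + 1001390165887/850595025840 = 1177605583724302207/850595025840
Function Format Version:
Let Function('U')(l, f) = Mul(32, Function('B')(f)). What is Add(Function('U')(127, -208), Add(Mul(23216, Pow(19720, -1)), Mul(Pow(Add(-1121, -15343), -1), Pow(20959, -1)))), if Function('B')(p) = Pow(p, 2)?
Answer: Rational(1177605583724302207, 850595025840) ≈ 1.3845e+6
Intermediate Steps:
Function('U')(l, f) = Mul(32, Pow(f, 2))
Add(Function('U')(127, -208), Add(Mul(23216, Pow(19720, -1)), Mul(Pow(Add(-1121, -15343), -1), Pow(20959, -1)))) = Add(Mul(32, Pow(-208, 2)), Add(Mul(23216, Pow(19720, -1)), Mul(Pow(Add(-1121, -15343), -1), Pow(20959, -1)))) = Add(Mul(32, 43264), Add(Mul(23216, Rational(1, 19720)), Mul(Pow(-16464, -1), Rational(1, 20959)))) = Add(1384448, Add(Rational(2902, 2465), Mul(Rational(-1, 16464), Rational(1, 20959)))) = Add(1384448, Add(Rational(2902, 2465), Rational(-1, 345068976))) = Add(1384448, Rational(1001390165887, 850595025840)) = Rational(1177605583724302207, 850595025840)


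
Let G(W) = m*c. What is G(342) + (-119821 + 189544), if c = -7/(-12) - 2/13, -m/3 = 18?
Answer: 1812195/26 ≈ 69700.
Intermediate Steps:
m = -54 (m = -3*18 = -54)
c = 67/156 (c = -7*(-1/12) - 2*1/13 = 7/12 - 2/13 = 67/156 ≈ 0.42949)
G(W) = -603/26 (G(W) = -54*67/156 = -603/26)
G(342) + (-119821 + 189544) = -603/26 + (-119821 + 189544) = -603/26 + 69723 = 1812195/26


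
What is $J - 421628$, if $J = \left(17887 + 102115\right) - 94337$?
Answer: $-395963$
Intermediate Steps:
$J = 25665$ ($J = 120002 - 94337 = 25665$)
$J - 421628 = 25665 - 421628 = -395963$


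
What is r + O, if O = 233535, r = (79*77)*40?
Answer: 476855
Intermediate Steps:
r = 243320 (r = 6083*40 = 243320)
r + O = 243320 + 233535 = 476855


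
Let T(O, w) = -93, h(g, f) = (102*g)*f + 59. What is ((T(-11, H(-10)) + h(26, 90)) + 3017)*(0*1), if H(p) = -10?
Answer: 0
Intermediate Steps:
h(g, f) = 59 + 102*f*g (h(g, f) = 102*f*g + 59 = 59 + 102*f*g)
((T(-11, H(-10)) + h(26, 90)) + 3017)*(0*1) = ((-93 + (59 + 102*90*26)) + 3017)*(0*1) = ((-93 + (59 + 238680)) + 3017)*0 = ((-93 + 238739) + 3017)*0 = (238646 + 3017)*0 = 241663*0 = 0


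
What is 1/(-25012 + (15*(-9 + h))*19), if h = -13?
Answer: -1/31282 ≈ -3.1967e-5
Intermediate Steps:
1/(-25012 + (15*(-9 + h))*19) = 1/(-25012 + (15*(-9 - 13))*19) = 1/(-25012 + (15*(-22))*19) = 1/(-25012 - 330*19) = 1/(-25012 - 6270) = 1/(-31282) = -1/31282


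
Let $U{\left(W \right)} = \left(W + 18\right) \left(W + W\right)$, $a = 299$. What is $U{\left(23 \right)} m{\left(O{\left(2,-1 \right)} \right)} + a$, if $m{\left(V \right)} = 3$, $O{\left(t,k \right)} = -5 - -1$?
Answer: $5957$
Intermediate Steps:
$U{\left(W \right)} = 2 W \left(18 + W\right)$ ($U{\left(W \right)} = \left(18 + W\right) 2 W = 2 W \left(18 + W\right)$)
$O{\left(t,k \right)} = -4$ ($O{\left(t,k \right)} = -5 + 1 = -4$)
$U{\left(23 \right)} m{\left(O{\left(2,-1 \right)} \right)} + a = 2 \cdot 23 \left(18 + 23\right) 3 + 299 = 2 \cdot 23 \cdot 41 \cdot 3 + 299 = 1886 \cdot 3 + 299 = 5658 + 299 = 5957$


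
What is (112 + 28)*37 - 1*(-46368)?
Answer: 51548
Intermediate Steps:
(112 + 28)*37 - 1*(-46368) = 140*37 + 46368 = 5180 + 46368 = 51548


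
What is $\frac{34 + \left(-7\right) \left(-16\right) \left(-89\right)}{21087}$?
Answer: $- \frac{9934}{21087} \approx -0.4711$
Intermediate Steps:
$\frac{34 + \left(-7\right) \left(-16\right) \left(-89\right)}{21087} = \left(34 + 112 \left(-89\right)\right) \frac{1}{21087} = \left(34 - 9968\right) \frac{1}{21087} = \left(-9934\right) \frac{1}{21087} = - \frac{9934}{21087}$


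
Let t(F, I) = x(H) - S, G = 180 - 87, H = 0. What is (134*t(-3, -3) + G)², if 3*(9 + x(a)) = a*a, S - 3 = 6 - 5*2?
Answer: 958441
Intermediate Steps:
S = -1 (S = 3 + (6 - 5*2) = 3 + (6 - 10) = 3 - 4 = -1)
G = 93
x(a) = -9 + a²/3 (x(a) = -9 + (a*a)/3 = -9 + a²/3)
t(F, I) = -8 (t(F, I) = (-9 + (⅓)*0²) - 1*(-1) = (-9 + (⅓)*0) + 1 = (-9 + 0) + 1 = -9 + 1 = -8)
(134*t(-3, -3) + G)² = (134*(-8) + 93)² = (-1072 + 93)² = (-979)² = 958441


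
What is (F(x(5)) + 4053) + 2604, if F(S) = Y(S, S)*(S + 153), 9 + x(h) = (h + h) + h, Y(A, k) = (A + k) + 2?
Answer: 8883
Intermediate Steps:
Y(A, k) = 2 + A + k
x(h) = -9 + 3*h (x(h) = -9 + ((h + h) + h) = -9 + (2*h + h) = -9 + 3*h)
F(S) = (2 + 2*S)*(153 + S) (F(S) = (2 + S + S)*(S + 153) = (2 + 2*S)*(153 + S))
(F(x(5)) + 4053) + 2604 = (2*(1 + (-9 + 3*5))*(153 + (-9 + 3*5)) + 4053) + 2604 = (2*(1 + (-9 + 15))*(153 + (-9 + 15)) + 4053) + 2604 = (2*(1 + 6)*(153 + 6) + 4053) + 2604 = (2*7*159 + 4053) + 2604 = (2226 + 4053) + 2604 = 6279 + 2604 = 8883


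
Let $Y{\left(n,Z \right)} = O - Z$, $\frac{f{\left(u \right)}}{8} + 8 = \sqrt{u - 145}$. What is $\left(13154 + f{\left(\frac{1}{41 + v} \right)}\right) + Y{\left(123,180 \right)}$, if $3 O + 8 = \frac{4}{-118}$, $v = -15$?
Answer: $\frac{761532}{59} + \frac{4 i \sqrt{97994}}{13} \approx 12907.0 + 96.32 i$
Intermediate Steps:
$O = - \frac{158}{59}$ ($O = - \frac{8}{3} + \frac{4 \frac{1}{-118}}{3} = - \frac{8}{3} + \frac{4 \left(- \frac{1}{118}\right)}{3} = - \frac{8}{3} + \frac{1}{3} \left(- \frac{2}{59}\right) = - \frac{8}{3} - \frac{2}{177} = - \frac{158}{59} \approx -2.678$)
$f{\left(u \right)} = -64 + 8 \sqrt{-145 + u}$ ($f{\left(u \right)} = -64 + 8 \sqrt{u - 145} = -64 + 8 \sqrt{-145 + u}$)
$Y{\left(n,Z \right)} = - \frac{158}{59} - Z$
$\left(13154 + f{\left(\frac{1}{41 + v} \right)}\right) + Y{\left(123,180 \right)} = \left(13154 - \left(64 - 8 \sqrt{-145 + \frac{1}{41 - 15}}\right)\right) - \frac{10778}{59} = \left(13154 - \left(64 - 8 \sqrt{-145 + \frac{1}{26}}\right)\right) - \frac{10778}{59} = \left(13154 - \left(64 - 8 \sqrt{- \frac{3769}{26}}\right)\right) - \frac{10778}{59} = \left(13154 - \left(64 - 8 \frac{i \sqrt{97994}}{26}\right)\right) - \frac{10778}{59} = \left(13154 - \left(64 - \frac{4 i \sqrt{97994}}{13}\right)\right) - \frac{10778}{59} = \left(13090 + \frac{4 i \sqrt{97994}}{13}\right) - \frac{10778}{59} = \frac{761532}{59} + \frac{4 i \sqrt{97994}}{13}$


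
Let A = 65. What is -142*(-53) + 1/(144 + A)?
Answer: 1572935/209 ≈ 7526.0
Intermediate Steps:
-142*(-53) + 1/(144 + A) = -142*(-53) + 1/(144 + 65) = 7526 + 1/209 = 1572935/209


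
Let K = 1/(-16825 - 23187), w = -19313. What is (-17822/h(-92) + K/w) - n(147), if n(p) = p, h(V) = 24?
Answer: -1031140624411/1159127634 ≈ -889.58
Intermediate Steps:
K = -1/40012 (K = 1/(-40012) = -1/40012 ≈ -2.4993e-5)
(-17822/h(-92) + K/w) - n(147) = (-17822/24 - 1/40012/(-19313)) - 1*147 = (-17822*1/24 - 1/40012*(-1/19313)) - 147 = (-8911/12 + 1/772751756) - 147 = -860748862213/1159127634 - 147 = -1031140624411/1159127634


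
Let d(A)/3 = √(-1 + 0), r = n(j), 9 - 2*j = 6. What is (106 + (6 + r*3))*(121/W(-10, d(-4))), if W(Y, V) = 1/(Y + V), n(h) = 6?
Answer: -157300 + 47190*I ≈ -1.573e+5 + 47190.0*I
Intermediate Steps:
j = 3/2 (j = 9/2 - ½*6 = 9/2 - 3 = 3/2 ≈ 1.5000)
r = 6
d(A) = 3*I (d(A) = 3*√(-1 + 0) = 3*√(-1) = 3*I)
W(Y, V) = 1/(V + Y)
(106 + (6 + r*3))*(121/W(-10, d(-4))) = (106 + (6 + 6*3))*(121/(1/(3*I - 10))) = (106 + (6 + 18))*(121/(1/(-10 + 3*I))) = (106 + 24)*(121/(((-10 - 3*I)/109))) = 130*(121*(-10 + 3*I)) = 130*(-1210 + 363*I) = -157300 + 47190*I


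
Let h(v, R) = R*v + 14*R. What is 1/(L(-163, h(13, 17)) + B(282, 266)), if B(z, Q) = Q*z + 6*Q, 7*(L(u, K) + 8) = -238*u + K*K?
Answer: 7/785675 ≈ 8.9095e-6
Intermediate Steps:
h(v, R) = 14*R + R*v
L(u, K) = -8 - 34*u + K²/7 (L(u, K) = -8 + (-238*u + K*K)/7 = -8 + (-238*u + K²)/7 = -8 + (K² - 238*u)/7 = -8 + (-34*u + K²/7) = -8 - 34*u + K²/7)
B(z, Q) = 6*Q + Q*z
1/(L(-163, h(13, 17)) + B(282, 266)) = 1/((-8 - 34*(-163) + (17*(14 + 13))²/7) + 266*(6 + 282)) = 1/((-8 + 5542 + (17*27)²/7) + 266*288) = 1/((-8 + 5542 + (⅐)*459²) + 76608) = 1/((-8 + 5542 + (⅐)*210681) + 76608) = 1/((-8 + 5542 + 210681/7) + 76608) = 1/(249419/7 + 76608) = 1/(785675/7) = 7/785675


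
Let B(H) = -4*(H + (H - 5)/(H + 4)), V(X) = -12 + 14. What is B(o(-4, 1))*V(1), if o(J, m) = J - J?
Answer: 10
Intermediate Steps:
V(X) = 2
o(J, m) = 0
B(H) = -4*H - 4*(-5 + H)/(4 + H) (B(H) = -4*(H + (-5 + H)/(4 + H)) = -4*H - 4*(-5 + H)/(4 + H))
B(o(-4, 1))*V(1) = (4*(5 - 1*0² - 5*0)/(4 + 0))*2 = (4*(5 - 1*0 + 0)/4)*2 = (4*(¼)*(5 + 0 + 0))*2 = (4*(¼)*5)*2 = 5*2 = 10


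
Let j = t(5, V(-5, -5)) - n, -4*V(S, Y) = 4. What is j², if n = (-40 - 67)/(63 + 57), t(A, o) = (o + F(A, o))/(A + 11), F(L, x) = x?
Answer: 529/900 ≈ 0.58778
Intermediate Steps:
V(S, Y) = -1 (V(S, Y) = -¼*4 = -1)
t(A, o) = 2*o/(11 + A) (t(A, o) = (o + o)/(A + 11) = (2*o)/(11 + A) = 2*o/(11 + A))
n = -107/120 ≈ -0.89167
j = 23/30 (j = 2*(-1)/(11 + 5) - 1*(-107/120) = 2*(-1)/16 + 107/120 = 2*(-1)*(1/16) + 107/120 = -⅛ + 107/120 = 23/30 ≈ 0.76667)
j² = (23/30)² = 529/900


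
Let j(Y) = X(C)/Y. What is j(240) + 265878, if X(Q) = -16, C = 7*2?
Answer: 3988169/15 ≈ 2.6588e+5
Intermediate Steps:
C = 14
j(Y) = -16/Y
j(240) + 265878 = -16/240 + 265878 = -16*1/240 + 265878 = -1/15 + 265878 = 3988169/15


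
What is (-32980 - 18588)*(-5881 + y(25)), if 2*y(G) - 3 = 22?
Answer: 302626808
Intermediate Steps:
y(G) = 25/2 (y(G) = 3/2 + (1/2)*22 = 3/2 + 11 = 25/2)
(-32980 - 18588)*(-5881 + y(25)) = (-32980 - 18588)*(-5881 + 25/2) = -51568*(-11737/2) = 302626808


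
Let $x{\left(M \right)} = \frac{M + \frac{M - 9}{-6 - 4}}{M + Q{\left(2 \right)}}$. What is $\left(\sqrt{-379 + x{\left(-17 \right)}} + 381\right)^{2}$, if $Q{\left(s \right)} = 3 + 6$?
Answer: $\frac{\left(1905 + i \sqrt{9430}\right)^{2}}{25} \approx 1.4478 \cdot 10^{5} + 14799.0 i$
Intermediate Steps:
$Q{\left(s \right)} = 9$
$x{\left(M \right)} = \frac{\frac{9}{10} + \frac{9 M}{10}}{9 + M}$ ($x{\left(M \right)} = \frac{M + \frac{M - 9}{-6 - 4}}{M + 9} = \frac{M + \frac{-9 + M}{-10}}{9 + M} = \frac{M + \left(-9 + M\right) \left(- \frac{1}{10}\right)}{9 + M} = \frac{M - \left(- \frac{9}{10} + \frac{M}{10}\right)}{9 + M} = \frac{\frac{9}{10} + \frac{9 M}{10}}{9 + M}$)
$\left(\sqrt{-379 + x{\left(-17 \right)}} + 381\right)^{2} = \left(\sqrt{-379 + \frac{9 \left(1 - 17\right)}{10 \left(9 - 17\right)}} + 381\right)^{2} = \left(\sqrt{-379 + \frac{9}{10} \frac{1}{-8} \left(-16\right)} + 381\right)^{2} = \left(\sqrt{-379 + \frac{9}{10} \left(- \frac{1}{8}\right) \left(-16\right)} + 381\right)^{2} = \left(\sqrt{-379 + \frac{9}{5}} + 381\right)^{2} = \left(\sqrt{- \frac{1886}{5}} + 381\right)^{2} = \left(\frac{i \sqrt{9430}}{5} + 381\right)^{2} = \left(381 + \frac{i \sqrt{9430}}{5}\right)^{2}$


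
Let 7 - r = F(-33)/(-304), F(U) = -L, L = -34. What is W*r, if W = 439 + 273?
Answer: 96209/19 ≈ 5063.6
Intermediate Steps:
F(U) = 34 (F(U) = -1*(-34) = 34)
r = 1081/152 (r = 7 - 34/(-304) = 7 - 34*(-1)/304 = 7 - 1*(-17/152) = 7 + 17/152 = 1081/152 ≈ 7.1118)
W = 712
W*r = 712*(1081/152) = 96209/19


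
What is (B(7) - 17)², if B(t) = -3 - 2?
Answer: 484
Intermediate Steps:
B(t) = -5
(B(7) - 17)² = (-5 - 17)² = (-22)² = 484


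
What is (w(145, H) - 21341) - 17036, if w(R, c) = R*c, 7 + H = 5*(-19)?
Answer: -53167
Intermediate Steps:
H = -102 (H = -7 + 5*(-19) = -7 - 95 = -102)
(w(145, H) - 21341) - 17036 = (145*(-102) - 21341) - 17036 = (-14790 - 21341) - 17036 = -36131 - 17036 = -53167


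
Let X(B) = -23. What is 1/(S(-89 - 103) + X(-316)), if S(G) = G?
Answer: -1/215 ≈ -0.0046512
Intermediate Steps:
1/(S(-89 - 103) + X(-316)) = 1/((-89 - 103) - 23) = 1/(-192 - 23) = 1/(-215) = -1/215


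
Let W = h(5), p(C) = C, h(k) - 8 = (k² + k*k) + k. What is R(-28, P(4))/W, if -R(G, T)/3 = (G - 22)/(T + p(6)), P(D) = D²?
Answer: 25/231 ≈ 0.10823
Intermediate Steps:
h(k) = 8 + k + 2*k² (h(k) = 8 + ((k² + k*k) + k) = 8 + ((k² + k²) + k) = 8 + (2*k² + k) = 8 + (k + 2*k²) = 8 + k + 2*k²)
W = 63 (W = 8 + 5 + 2*5² = 8 + 5 + 2*25 = 8 + 5 + 50 = 63)
R(G, T) = -3*(-22 + G)/(6 + T) (R(G, T) = -3*(G - 22)/(T + 6) = -3*(-22 + G)/(6 + T))
R(-28, P(4))/W = (3*(22 - 1*(-28))/(6 + 4²))/63 = (3*(22 + 28)/(6 + 16))*(1/63) = (3*50/22)*(1/63) = (3*(1/22)*50)*(1/63) = (75/11)*(1/63) = 25/231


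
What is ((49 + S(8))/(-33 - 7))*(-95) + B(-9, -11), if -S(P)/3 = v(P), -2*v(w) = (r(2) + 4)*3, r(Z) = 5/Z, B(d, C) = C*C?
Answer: 9819/32 ≈ 306.84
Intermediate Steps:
B(d, C) = C²
v(w) = -39/4 (v(w) = -(5/2 + 4)*3/2 = -13*3/4 = -½*39/2 = -39/4)
S(P) = 117/4 (S(P) = -3*(-39/4) = 117/4)
((49 + S(8))/(-33 - 7))*(-95) + B(-9, -11) = ((49 + 117/4)/(-33 - 7))*(-95) + (-11)² = ((313/4)/(-40))*(-95) + 121 = ((313/4)*(-1/40))*(-95) + 121 = -313/160*(-95) + 121 = 5947/32 + 121 = 9819/32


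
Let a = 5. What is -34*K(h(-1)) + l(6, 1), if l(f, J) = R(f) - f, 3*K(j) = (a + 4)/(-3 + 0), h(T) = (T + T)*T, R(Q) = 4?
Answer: 32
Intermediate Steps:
h(T) = 2*T**2 (h(T) = (2*T)*T = 2*T**2)
K(j) = -1 (K(j) = ((5 + 4)/(-3 + 0))/3 = (9/(-3))/3 = (9*(-1/3))/3 = (1/3)*(-3) = -1)
l(f, J) = 4 - f
-34*K(h(-1)) + l(6, 1) = -34*(-1) + (4 - 1*6) = 34 + (4 - 6) = 34 - 2 = 32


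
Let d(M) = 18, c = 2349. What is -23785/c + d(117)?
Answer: 18497/2349 ≈ 7.8744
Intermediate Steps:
-23785/c + d(117) = -23785/2349 + 18 = 18497/2349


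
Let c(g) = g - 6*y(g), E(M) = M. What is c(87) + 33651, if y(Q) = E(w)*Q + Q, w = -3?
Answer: 34782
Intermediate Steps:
y(Q) = -2*Q (y(Q) = -3*Q + Q = -2*Q)
c(g) = 13*g (c(g) = g - (-12)*g = g + 12*g = 13*g)
c(87) + 33651 = 13*87 + 33651 = 1131 + 33651 = 34782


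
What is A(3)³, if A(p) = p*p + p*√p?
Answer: 1458 + 810*√3 ≈ 2861.0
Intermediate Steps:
A(p) = p² + p^(3/2)
A(3)³ = (3² + 3^(3/2))³ = (9 + 3*√3)³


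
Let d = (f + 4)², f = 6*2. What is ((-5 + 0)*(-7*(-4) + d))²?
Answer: 2016400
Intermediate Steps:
f = 12
d = 256 (d = (12 + 4)² = 16² = 256)
((-5 + 0)*(-7*(-4) + d))² = ((-5 + 0)*(-7*(-4) + 256))² = (-5*(28 + 256))² = (-5*284)² = (-1420)² = 2016400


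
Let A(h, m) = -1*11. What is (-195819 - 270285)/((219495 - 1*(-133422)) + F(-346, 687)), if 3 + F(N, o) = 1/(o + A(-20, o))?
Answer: -315086304/238569865 ≈ -1.3207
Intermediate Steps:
A(h, m) = -11
F(N, o) = -3 + 1/(-11 + o) (F(N, o) = -3 + 1/(o - 11) = -3 + 1/(-11 + o))
(-195819 - 270285)/((219495 - 1*(-133422)) + F(-346, 687)) = (-195819 - 270285)/((219495 - 1*(-133422)) + (34 - 3*687)/(-11 + 687)) = -466104/((219495 + 133422) + (34 - 2061)/676) = -466104/(352917 + (1/676)*(-2027)) = -466104/(352917 - 2027/676) = -466104/238569865/676 = -466104*676/238569865 = -315086304/238569865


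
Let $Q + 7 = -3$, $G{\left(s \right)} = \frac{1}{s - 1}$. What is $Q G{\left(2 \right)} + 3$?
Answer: $-7$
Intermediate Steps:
$G{\left(s \right)} = \frac{1}{-1 + s}$
$Q = -10$ ($Q = -7 - 3 = -10$)
$Q G{\left(2 \right)} + 3 = - \frac{10}{-1 + 2} + 3 = - \frac{10}{1} + 3 = \left(-10\right) 1 + 3 = -10 + 3 = -7$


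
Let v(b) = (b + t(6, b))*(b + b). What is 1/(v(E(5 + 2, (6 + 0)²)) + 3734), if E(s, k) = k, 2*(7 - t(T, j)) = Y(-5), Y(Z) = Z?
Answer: 1/7010 ≈ 0.00014265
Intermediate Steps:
t(T, j) = 19/2 (t(T, j) = 7 - ½*(-5) = 7 + 5/2 = 19/2)
v(b) = 2*b*(19/2 + b) (v(b) = (b + 19/2)*(b + b) = (19/2 + b)*(2*b) = 2*b*(19/2 + b))
1/(v(E(5 + 2, (6 + 0)²)) + 3734) = 1/((6 + 0)²*(19 + 2*(6 + 0)²) + 3734) = 1/(6²*(19 + 2*6²) + 3734) = 1/(36*(19 + 2*36) + 3734) = 1/(36*(19 + 72) + 3734) = 1/(36*91 + 3734) = 1/(3276 + 3734) = 1/7010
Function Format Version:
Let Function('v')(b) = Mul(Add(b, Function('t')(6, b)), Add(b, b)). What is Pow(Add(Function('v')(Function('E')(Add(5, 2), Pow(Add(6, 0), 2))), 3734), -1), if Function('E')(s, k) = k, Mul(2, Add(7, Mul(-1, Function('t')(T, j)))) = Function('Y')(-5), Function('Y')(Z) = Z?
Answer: Rational(1, 7010) ≈ 0.00014265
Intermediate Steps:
Function('t')(T, j) = Rational(19, 2) (Function('t')(T, j) = Add(7, Mul(Rational(-1, 2), -5)) = Add(7, Rational(5, 2)) = Rational(19, 2))
Function('v')(b) = Mul(2, b, Add(Rational(19, 2), b)) (Function('v')(b) = Mul(Add(b, Rational(19, 2)), Add(b, b)) = Mul(Add(Rational(19, 2), b), Mul(2, b)) = Mul(2, b, Add(Rational(19, 2), b)))
Pow(Add(Function('v')(Function('E')(Add(5, 2), Pow(Add(6, 0), 2))), 3734), -1) = Pow(Add(Mul(Pow(Add(6, 0), 2), Add(19, Mul(2, Pow(Add(6, 0), 2)))), 3734), -1) = Pow(Add(Mul(Pow(6, 2), Add(19, Mul(2, Pow(6, 2)))), 3734), -1) = Pow(Add(Mul(36, Add(19, Mul(2, 36))), 3734), -1) = Pow(Add(Mul(36, Add(19, 72)), 3734), -1) = Pow(Add(Mul(36, 91), 3734), -1) = Pow(Add(3276, 3734), -1) = Pow(7010, -1) = Rational(1, 7010)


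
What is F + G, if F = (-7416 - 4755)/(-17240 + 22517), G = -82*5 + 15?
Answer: -698862/1759 ≈ -397.31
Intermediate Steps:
G = -395 (G = -410 + 15 = -395)
F = -4057/1759 (F = -12171/5277 = -12171*1/5277 = -4057/1759 ≈ -2.3064)
F + G = -4057/1759 - 395 = -698862/1759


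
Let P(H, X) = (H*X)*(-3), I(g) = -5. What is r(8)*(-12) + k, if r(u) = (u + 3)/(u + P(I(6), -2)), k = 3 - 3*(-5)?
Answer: 24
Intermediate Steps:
P(H, X) = -3*H*X
k = 18 (k = 3 + 15 = 18)
r(u) = (3 + u)/(-30 + u) (r(u) = (u + 3)/(u - 3*(-5)*(-2)) = (3 + u)/(u - 30) = (3 + u)/(-30 + u))
r(8)*(-12) + k = ((3 + 8)/(-30 + 8))*(-12) + 18 = (11/(-22))*(-12) + 18 = -1/22*11*(-12) + 18 = -½*(-12) + 18 = 6 + 18 = 24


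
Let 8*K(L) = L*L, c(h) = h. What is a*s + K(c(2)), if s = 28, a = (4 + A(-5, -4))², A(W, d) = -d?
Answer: 3585/2 ≈ 1792.5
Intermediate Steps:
K(L) = L²/8 (K(L) = (L*L)/8 = L²/8)
a = 64 (a = (4 - 1*(-4))² = (4 + 4)² = 8² = 64)
a*s + K(c(2)) = 64*28 + (⅛)*2² = 1792 + (⅛)*4 = 1792 + ½ = 3585/2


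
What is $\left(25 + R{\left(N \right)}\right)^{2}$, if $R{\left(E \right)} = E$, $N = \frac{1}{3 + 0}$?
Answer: $\frac{5776}{9} \approx 641.78$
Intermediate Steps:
$N = \frac{1}{3} \approx 0.33333$
$\left(25 + R{\left(N \right)}\right)^{2} = \left(25 + \frac{1}{3}\right)^{2} = \left(\frac{76}{3}\right)^{2} = \frac{5776}{9}$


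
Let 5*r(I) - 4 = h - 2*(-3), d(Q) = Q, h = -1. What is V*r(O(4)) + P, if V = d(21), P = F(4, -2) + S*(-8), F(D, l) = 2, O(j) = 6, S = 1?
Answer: 159/5 ≈ 31.800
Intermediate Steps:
P = -6 (P = 2 + 1*(-8) = 2 - 8 = -6)
V = 21
r(I) = 9/5 (r(I) = ⅘ + (-1 - 2*(-3))/5 = ⅘ + (-1 + 6)/5 = ⅘ + (⅕)*5 = ⅘ + 1 = 9/5)
V*r(O(4)) + P = 21*(9/5) - 6 = 189/5 - 6 = 159/5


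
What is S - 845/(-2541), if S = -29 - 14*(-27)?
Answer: 887654/2541 ≈ 349.33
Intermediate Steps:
S = 349 (S = -29 + 378 = 349)
S - 845/(-2541) = 349 - 845/(-2541) = 349 - 845*(-1/2541) = 349 + 845/2541 = 887654/2541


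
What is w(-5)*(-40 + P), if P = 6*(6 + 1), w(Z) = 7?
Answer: 14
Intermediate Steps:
P = 42 (P = 6*7 = 42)
w(-5)*(-40 + P) = 7*(-40 + 42) = 7*2 = 14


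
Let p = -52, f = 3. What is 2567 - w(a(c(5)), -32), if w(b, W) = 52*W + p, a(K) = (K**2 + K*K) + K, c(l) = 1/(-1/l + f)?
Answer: 4283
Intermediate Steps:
c(l) = 1/(3 - 1/l) (c(l) = 1/(-1/l + 3) = 1/(3 - 1/l))
a(K) = K + 2*K**2 (a(K) = (K**2 + K**2) + K = 2*K**2 + K = K + 2*K**2)
w(b, W) = -52 + 52*W (w(b, W) = 52*W - 52 = -52 + 52*W)
2567 - w(a(c(5)), -32) = 2567 - (-52 + 52*(-32)) = 2567 - (-52 - 1664) = 2567 - 1*(-1716) = 2567 + 1716 = 4283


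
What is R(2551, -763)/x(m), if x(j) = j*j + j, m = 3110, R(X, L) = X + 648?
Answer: 3199/9675210 ≈ 0.00033064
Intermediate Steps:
R(X, L) = 648 + X
x(j) = j + j**2 (x(j) = j**2 + j = j + j**2)
R(2551, -763)/x(m) = (648 + 2551)/((3110*(1 + 3110))) = 3199/((3110*3111)) = 3199/9675210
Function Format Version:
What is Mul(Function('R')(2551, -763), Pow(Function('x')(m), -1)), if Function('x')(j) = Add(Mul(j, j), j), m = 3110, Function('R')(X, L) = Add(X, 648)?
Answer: Rational(3199, 9675210) ≈ 0.00033064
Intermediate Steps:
Function('R')(X, L) = Add(648, X)
Function('x')(j) = Add(j, Pow(j, 2)) (Function('x')(j) = Add(Pow(j, 2), j) = Add(j, Pow(j, 2)))
Mul(Function('R')(2551, -763), Pow(Function('x')(m), -1)) = Mul(Add(648, 2551), Pow(Mul(3110, Add(1, 3110)), -1)) = Mul(3199, Pow(Mul(3110, 3111), -1)) = Mul(3199, Pow(9675210, -1)) = Mul(3199, Rational(1, 9675210)) = Rational(3199, 9675210)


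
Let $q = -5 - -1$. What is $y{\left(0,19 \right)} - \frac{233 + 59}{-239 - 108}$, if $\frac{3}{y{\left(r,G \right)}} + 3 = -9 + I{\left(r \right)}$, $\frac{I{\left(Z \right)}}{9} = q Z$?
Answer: $\frac{821}{1388} \approx 0.5915$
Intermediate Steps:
$q = -4$ ($q = -5 + 1 = -4$)
$I{\left(Z \right)} = - 36 Z$ ($I{\left(Z \right)} = 9 \left(- 4 Z\right) = - 36 Z$)
$y{\left(r,G \right)} = \frac{3}{-12 - 36 r}$ ($y{\left(r,G \right)} = \frac{3}{-3 - \left(9 + 36 r\right)} = \frac{3}{-12 - 36 r}$)
$y{\left(0,19 \right)} - \frac{233 + 59}{-239 - 108} = \frac{1}{4 \left(-1 - 0\right)} - \frac{233 + 59}{-239 - 108} = \frac{1}{4 \left(-1 + 0\right)} - \frac{292}{-347} = \frac{1}{4 \left(-1\right)} - 292 \left(- \frac{1}{347}\right) = \frac{1}{4} \left(-1\right) - - \frac{292}{347} = - \frac{1}{4} + \frac{292}{347} = \frac{821}{1388}$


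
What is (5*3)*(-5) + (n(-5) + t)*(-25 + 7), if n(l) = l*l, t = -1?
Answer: -507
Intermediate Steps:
n(l) = l²
(5*3)*(-5) + (n(-5) + t)*(-25 + 7) = (5*3)*(-5) + ((-5)² - 1)*(-25 + 7) = 15*(-5) + (25 - 1)*(-18) = -75 + 24*(-18) = -75 - 432 = -507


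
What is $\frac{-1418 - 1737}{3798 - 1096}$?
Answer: $- \frac{3155}{2702} \approx -1.1677$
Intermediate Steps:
$\frac{-1418 - 1737}{3798 - 1096} = - \frac{3155}{2702}$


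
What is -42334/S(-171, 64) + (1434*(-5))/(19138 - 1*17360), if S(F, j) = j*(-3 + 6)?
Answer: -19161623/85344 ≈ -224.52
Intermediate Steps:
S(F, j) = 3*j (S(F, j) = j*3 = 3*j)
-42334/S(-171, 64) + (1434*(-5))/(19138 - 1*17360) = -42334/(3*64) + (1434*(-5))/(19138 - 1*17360) = -42334/192 - 7170/(19138 - 17360) = -42334*1/192 - 7170/1778 = -21167/96 - 7170*1/1778 = -21167/96 - 3585/889 = -19161623/85344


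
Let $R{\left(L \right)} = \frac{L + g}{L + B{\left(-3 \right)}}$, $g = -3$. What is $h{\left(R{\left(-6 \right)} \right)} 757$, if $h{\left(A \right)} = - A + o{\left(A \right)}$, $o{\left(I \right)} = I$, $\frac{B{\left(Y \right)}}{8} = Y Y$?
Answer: $0$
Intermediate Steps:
$B{\left(Y \right)} = 8 Y^{2}$ ($B{\left(Y \right)} = 8 Y Y = 8 Y^{2}$)
$R{\left(L \right)} = \frac{-3 + L}{72 + L}$ ($R{\left(L \right)} = \frac{L - 3}{L + 8 \left(-3\right)^{2}} = \frac{-3 + L}{L + 8 \cdot 9} = \frac{-3 + L}{L + 72} = \frac{-3 + L}{72 + L}$)
$h{\left(A \right)} = 0$ ($h{\left(A \right)} = - A + A = 0$)
$h{\left(R{\left(-6 \right)} \right)} 757 = 0 \cdot 757 = 0$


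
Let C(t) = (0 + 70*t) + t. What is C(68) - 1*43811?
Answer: -38983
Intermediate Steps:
C(t) = 71*t (C(t) = 70*t + t = 71*t)
C(68) - 1*43811 = 71*68 - 1*43811 = 4828 - 43811 = -38983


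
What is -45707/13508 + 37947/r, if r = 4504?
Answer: 76680937/15210008 ≈ 5.0415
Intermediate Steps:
-45707/13508 + 37947/r = -45707/13508 + 37947/4504 = 76680937/15210008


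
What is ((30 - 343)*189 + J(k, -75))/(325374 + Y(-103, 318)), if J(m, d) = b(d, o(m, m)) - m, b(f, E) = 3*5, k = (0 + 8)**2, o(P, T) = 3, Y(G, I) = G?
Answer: -59206/325271 ≈ -0.18202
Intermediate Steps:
k = 64 (k = 8**2 = 64)
b(f, E) = 15
J(m, d) = 15 - m
((30 - 343)*189 + J(k, -75))/(325374 + Y(-103, 318)) = ((30 - 343)*189 + (15 - 1*64))/(325374 - 103) = (-313*189 + (15 - 64))/325271 = (-59157 - 49)*(1/325271) = -59206*1/325271 = -59206/325271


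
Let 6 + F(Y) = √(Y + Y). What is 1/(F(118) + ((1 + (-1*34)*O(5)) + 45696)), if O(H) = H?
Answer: 45521/2072161205 - 2*√59/2072161205 ≈ 2.1960e-5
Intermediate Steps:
F(Y) = -6 + √2*√Y (F(Y) = -6 + √(Y + Y) = -6 + √(2*Y) = -6 + √2*√Y)
1/(F(118) + ((1 + (-1*34)*O(5)) + 45696)) = 1/((-6 + √2*√118) + ((1 - 1*34*5) + 45696)) = 1/((-6 + 2*√59) + ((1 - 34*5) + 45696)) = 1/((-6 + 2*√59) + ((1 - 170) + 45696)) = 1/((-6 + 2*√59) + (-169 + 45696)) = 1/((-6 + 2*√59) + 45527) = 1/(45521 + 2*√59)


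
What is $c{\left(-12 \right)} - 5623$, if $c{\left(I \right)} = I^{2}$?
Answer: $-5479$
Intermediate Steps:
$c{\left(-12 \right)} - 5623 = \left(-12\right)^{2} - 5623 = 144 - 5623 = -5479$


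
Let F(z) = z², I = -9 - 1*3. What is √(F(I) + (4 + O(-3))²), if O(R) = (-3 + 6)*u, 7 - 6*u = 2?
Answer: √745/2 ≈ 13.647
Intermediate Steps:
u = ⅚ (u = 7/6 - ⅙*2 = 7/6 - ⅓ = ⅚ ≈ 0.83333)
O(R) = 5/2 (O(R) = (-3 + 6)*(⅚) = 3*(⅚) = 5/2)
I = -12 (I = -9 - 3 = -12)
√(F(I) + (4 + O(-3))²) = √((-12)² + (4 + 5/2)²) = √(144 + (13/2)²) = √(144 + 169/4) = √(745/4) = √745/2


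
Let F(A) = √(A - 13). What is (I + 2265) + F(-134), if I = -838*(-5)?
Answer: 6455 + 7*I*√3 ≈ 6455.0 + 12.124*I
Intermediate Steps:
I = 4190
F(A) = √(-13 + A)
(I + 2265) + F(-134) = (4190 + 2265) + √(-13 - 134) = 6455 + √(-147) = 6455 + 7*I*√3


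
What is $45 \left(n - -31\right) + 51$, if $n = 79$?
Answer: $5001$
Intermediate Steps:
$45 \left(n - -31\right) + 51 = 45 \left(79 - -31\right) + 51 = 45 \left(79 + 31\right) + 51 = 45 \cdot 110 + 51 = 4950 + 51 = 5001$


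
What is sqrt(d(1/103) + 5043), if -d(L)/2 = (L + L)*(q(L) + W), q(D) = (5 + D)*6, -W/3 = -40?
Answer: 3*sqrt(5937707)/103 ≈ 70.973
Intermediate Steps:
W = 120 (W = -3*(-40) = 120)
q(D) = 30 + 6*D
d(L) = -4*L*(150 + 6*L) (d(L) = -2*(L + L)*((30 + 6*L) + 120) = -2*2*L*(150 + 6*L) = -4*L*(150 + 6*L))
sqrt(d(1/103) + 5043) = sqrt(-24*(25 + 1/103)/103 + 5043) = sqrt(-24*1/103*(25 + 1/103) + 5043) = sqrt(-24*1/103*2576/103 + 5043) = sqrt(-61824/10609 + 5043) = sqrt(53439363/10609) = 3*sqrt(5937707)/103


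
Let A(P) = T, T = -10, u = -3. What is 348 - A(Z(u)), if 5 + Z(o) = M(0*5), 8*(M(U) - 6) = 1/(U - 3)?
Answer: 358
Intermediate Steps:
M(U) = 6 + 1/(8*(-3 + U)) (M(U) = 6 + 1/(8*(U - 3)) = 6 + 1/(8*(-3 + U)))
Z(o) = 23/24 (Z(o) = -5 + (-143 + 48*(0*5))/(8*(-3 + 0*5)) = -5 + (-143 + 48*0)/(8*(-3 + 0)) = -5 + (⅛)*(-143 + 0)/(-3) = -5 + (⅛)*(-⅓)*(-143) = -5 + 143/24 = 23/24)
A(P) = -10
348 - A(Z(u)) = 348 - 1*(-10) = 348 + 10 = 358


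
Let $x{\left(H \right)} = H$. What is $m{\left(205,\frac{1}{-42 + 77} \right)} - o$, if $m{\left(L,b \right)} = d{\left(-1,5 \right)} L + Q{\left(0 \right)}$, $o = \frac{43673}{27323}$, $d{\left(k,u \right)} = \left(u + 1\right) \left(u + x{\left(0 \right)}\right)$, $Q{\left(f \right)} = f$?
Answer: $\frac{167992777}{27323} \approx 6148.4$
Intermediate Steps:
$d{\left(k,u \right)} = u \left(1 + u\right)$ ($d{\left(k,u \right)} = \left(u + 1\right) \left(u + 0\right) = \left(1 + u\right) u = u \left(1 + u\right)$)
$o = \frac{43673}{27323}$ ($o = 43673 \cdot \frac{1}{27323} = \frac{43673}{27323} \approx 1.5984$)
$m{\left(L,b \right)} = 30 L$ ($m{\left(L,b \right)} = 5 \left(1 + 5\right) L + 0 = 5 \cdot 6 L + 0 = 30 L + 0 = 30 L$)
$m{\left(205,\frac{1}{-42 + 77} \right)} - o = 30 \cdot 205 - \frac{43673}{27323} = 6150 - \frac{43673}{27323} = \frac{167992777}{27323}$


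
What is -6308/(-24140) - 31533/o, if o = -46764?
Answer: 88016161/94073580 ≈ 0.93561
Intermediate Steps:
-6308/(-24140) - 31533/o = -6308/(-24140) - 31533/(-46764) = -6308*(-1/24140) - 31533*(-1/46764) = 1577/6035 + 10511/15588 = 88016161/94073580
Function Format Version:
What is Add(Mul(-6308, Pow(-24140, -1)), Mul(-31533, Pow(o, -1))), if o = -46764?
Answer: Rational(88016161, 94073580) ≈ 0.93561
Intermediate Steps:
Add(Mul(-6308, Pow(-24140, -1)), Mul(-31533, Pow(o, -1))) = Add(Mul(-6308, Pow(-24140, -1)), Mul(-31533, Pow(-46764, -1))) = Add(Mul(-6308, Rational(-1, 24140)), Mul(-31533, Rational(-1, 46764))) = Add(Rational(1577, 6035), Rational(10511, 15588)) = Rational(88016161, 94073580)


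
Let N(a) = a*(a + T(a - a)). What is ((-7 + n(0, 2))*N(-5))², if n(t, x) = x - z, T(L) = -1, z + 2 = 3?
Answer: 32400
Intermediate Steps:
z = 1 (z = -2 + 3 = 1)
n(t, x) = -1 + x (n(t, x) = x - 1*1 = x - 1 = -1 + x)
N(a) = a*(-1 + a) (N(a) = a*(a - 1) = a*(-1 + a))
((-7 + n(0, 2))*N(-5))² = ((-7 + (-1 + 2))*(-5*(-1 - 5)))² = ((-7 + 1)*(-5*(-6)))² = (-6*30)² = (-180)² = 32400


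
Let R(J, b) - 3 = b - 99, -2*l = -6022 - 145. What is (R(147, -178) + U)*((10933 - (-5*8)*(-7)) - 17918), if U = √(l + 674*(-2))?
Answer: 1990610 - 7265*√6942/2 ≈ 1.6880e+6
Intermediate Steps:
l = 6167/2 (l = -(-6022 - 145)/2 = -½*(-6167) = 6167/2 ≈ 3083.5)
U = √6942/2 (U = √(6167/2 + 674*(-2)) = √(6167/2 - 1348) = √(3471/2) = √6942/2 ≈ 41.659)
R(J, b) = -96 + b (R(J, b) = 3 + (b - 99) = 3 + (-99 + b) = -96 + b)
(R(147, -178) + U)*((10933 - (-5*8)*(-7)) - 17918) = ((-96 - 178) + √6942/2)*((10933 - (-5*8)*(-7)) - 17918) = (-274 + √6942/2)*((10933 - (-40)*(-7)) - 17918) = (-274 + √6942/2)*((10933 - 1*280) - 17918) = (-274 + √6942/2)*((10933 - 280) - 17918) = (-274 + √6942/2)*(10653 - 17918) = (-274 + √6942/2)*(-7265) = 1990610 - 7265*√6942/2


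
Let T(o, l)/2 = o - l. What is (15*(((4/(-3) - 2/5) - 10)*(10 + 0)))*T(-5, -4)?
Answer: 3520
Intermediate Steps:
T(o, l) = -2*l + 2*o (T(o, l) = 2*(o - l) = -2*l + 2*o)
(15*(((4/(-3) - 2/5) - 10)*(10 + 0)))*T(-5, -4) = (15*(((4/(-3) - 2/5) - 10)*(10 + 0)))*(-2*(-4) + 2*(-5)) = (15*(((4*(-⅓) - 2*⅕) - 10)*10))*(8 - 10) = (15*(((-4/3 - ⅖) - 10)*10))*(-2) = (15*((-26/15 - 10)*10))*(-2) = (15*(-176/15*10))*(-2) = (15*(-352/3))*(-2) = -1760*(-2) = 3520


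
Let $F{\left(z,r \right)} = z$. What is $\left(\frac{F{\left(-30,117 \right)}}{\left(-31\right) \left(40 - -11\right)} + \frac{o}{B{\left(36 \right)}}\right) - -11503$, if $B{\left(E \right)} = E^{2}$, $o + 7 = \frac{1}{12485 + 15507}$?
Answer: $\frac{219918203186551}{19118312064} \approx 11503.0$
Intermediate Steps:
$o = - \frac{195943}{27992}$ ($o = -7 + \frac{1}{12485 + 15507} = -7 + \frac{1}{27992} = - \frac{195943}{27992} \approx -7.0$)
$\left(\frac{F{\left(-30,117 \right)}}{\left(-31\right) \left(40 - -11\right)} + \frac{o}{B{\left(36 \right)}}\right) - -11503 = \left(- \frac{30}{\left(-31\right) \left(40 - -11\right)} - \frac{195943}{27992 \cdot 36^{2}}\right) - -11503 = \left(- \frac{30}{\left(-31\right) \left(40 + 11\right)} - \frac{195943}{27992 \cdot 1296}\right) + 11503 = \left(- \frac{30}{\left(-31\right) 51} - \frac{195943}{36277632}\right) + 11503 = \left(- \frac{30}{-1581} - \frac{195943}{36277632}\right) + 11503 = \left(\left(-30\right) \left(- \frac{1}{1581}\right) - \frac{195943}{36277632}\right) + 11503 = \left(\frac{10}{527} - \frac{195943}{36277632}\right) + 11503 = \frac{259514359}{19118312064} + 11503 = \frac{219918203186551}{19118312064}$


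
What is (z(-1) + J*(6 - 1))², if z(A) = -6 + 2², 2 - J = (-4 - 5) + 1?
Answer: 2304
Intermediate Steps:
J = 10 (J = 2 - ((-4 - 5) + 1) = 2 - (-9 + 1) = 2 - 1*(-8) = 2 + 8 = 10)
z(A) = -2 (z(A) = -6 + 4 = -2)
(z(-1) + J*(6 - 1))² = (-2 + 10*(6 - 1))² = (-2 + 10*5)² = (-2 + 50)² = 48² = 2304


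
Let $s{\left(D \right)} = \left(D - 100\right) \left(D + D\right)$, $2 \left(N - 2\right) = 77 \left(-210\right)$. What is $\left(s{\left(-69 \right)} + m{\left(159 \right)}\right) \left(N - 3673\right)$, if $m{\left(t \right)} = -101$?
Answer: $-272986076$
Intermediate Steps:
$N = -8083$ ($N = 2 + \frac{77 \left(-210\right)}{2} = 2 + \frac{1}{2} \left(-16170\right) = 2 - 8085 = -8083$)
$s{\left(D \right)} = 2 D \left(-100 + D\right)$ ($s{\left(D \right)} = \left(-100 + D\right) 2 D = 2 D \left(-100 + D\right)$)
$\left(s{\left(-69 \right)} + m{\left(159 \right)}\right) \left(N - 3673\right) = \left(2 \left(-69\right) \left(-100 - 69\right) - 101\right) \left(-8083 - 3673\right) = \left(2 \left(-69\right) \left(-169\right) - 101\right) \left(-11756\right) = \left(23322 - 101\right) \left(-11756\right) = 23221 \left(-11756\right) = -272986076$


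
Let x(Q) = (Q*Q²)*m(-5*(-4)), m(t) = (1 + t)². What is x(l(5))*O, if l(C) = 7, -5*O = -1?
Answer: 151263/5 ≈ 30253.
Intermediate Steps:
O = ⅕ (O = -⅕*(-1) = ⅕ ≈ 0.20000)
x(Q) = 441*Q³ (x(Q) = (Q*Q²)*(1 - 5*(-4))² = Q³*(1 + 20)² = Q³*21² = Q³*441 = 441*Q³)
x(l(5))*O = (441*7³)*(⅕) = (441*343)*(⅕) = 151263*(⅕) = 151263/5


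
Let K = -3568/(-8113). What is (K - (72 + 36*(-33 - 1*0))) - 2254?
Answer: -9229026/8113 ≈ -1137.6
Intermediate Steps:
K = 3568/8113 (K = -3568*(-1/8113) = 3568/8113 ≈ 0.43979)
(K - (72 + 36*(-33 - 1*0))) - 2254 = (3568/8113 - (72 + 36*(-33 - 1*0))) - 2254 = (3568/8113 - (72 + 36*(-33 + 0))) - 2254 = (3568/8113 - (72 + 36*(-33))) - 2254 = (3568/8113 - (72 - 1188)) - 2254 = (3568/8113 - 1*(-1116)) - 2254 = (3568/8113 + 1116) - 2254 = 9057676/8113 - 2254 = -9229026/8113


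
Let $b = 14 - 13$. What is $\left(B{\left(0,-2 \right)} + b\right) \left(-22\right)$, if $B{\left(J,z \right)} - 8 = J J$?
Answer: $-198$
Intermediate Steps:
$B{\left(J,z \right)} = 8 + J^{2}$ ($B{\left(J,z \right)} = 8 + J J = 8 + J^{2}$)
$b = 1$ ($b = 14 - 13 = 1$)
$\left(B{\left(0,-2 \right)} + b\right) \left(-22\right) = \left(\left(8 + 0^{2}\right) + 1\right) \left(-22\right) = \left(\left(8 + 0\right) + 1\right) \left(-22\right) = \left(8 + 1\right) \left(-22\right) = 9 \left(-22\right) = -198$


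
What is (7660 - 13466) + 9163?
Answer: 3357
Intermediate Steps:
(7660 - 13466) + 9163 = -5806 + 9163 = 3357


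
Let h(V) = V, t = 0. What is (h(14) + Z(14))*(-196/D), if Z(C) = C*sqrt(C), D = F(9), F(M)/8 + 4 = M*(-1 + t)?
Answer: 343/13 + 343*sqrt(14)/13 ≈ 125.11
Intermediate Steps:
F(M) = -32 - 8*M (F(M) = -32 + 8*(M*(-1 + 0)) = -32 + 8*(M*(-1)) = -32 + 8*(-M) = -32 - 8*M)
D = -104 (D = -32 - 8*9 = -32 - 72 = -104)
Z(C) = C**(3/2)
(h(14) + Z(14))*(-196/D) = (14 + 14**(3/2))*(-196/(-104)) = (14 + 14*sqrt(14))*(-196*(-1/104)) = (14 + 14*sqrt(14))*(49/26) = 343/13 + 343*sqrt(14)/13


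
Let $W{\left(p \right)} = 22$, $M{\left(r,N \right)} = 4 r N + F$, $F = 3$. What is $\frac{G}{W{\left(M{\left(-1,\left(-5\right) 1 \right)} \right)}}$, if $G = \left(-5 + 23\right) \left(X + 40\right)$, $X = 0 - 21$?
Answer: $\frac{171}{11} \approx 15.545$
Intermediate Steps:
$M{\left(r,N \right)} = 3 + 4 N r$ ($M{\left(r,N \right)} = 4 r N + 3 = 4 N r + 3 = 3 + 4 N r$)
$X = -21$ ($X = 0 - 21 = -21$)
$G = 342$ ($G = \left(-5 + 23\right) \left(-21 + 40\right) = 18 \cdot 19 = 342$)
$\frac{G}{W{\left(M{\left(-1,\left(-5\right) 1 \right)} \right)}} = \frac{342}{22} = 342 \cdot \frac{1}{22} = \frac{171}{11}$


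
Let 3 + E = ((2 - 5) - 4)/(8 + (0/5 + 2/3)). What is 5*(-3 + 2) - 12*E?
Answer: 529/13 ≈ 40.692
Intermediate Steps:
E = -99/26 (E = -3 + ((2 - 5) - 4)/(8 + (0/5 + 2/3)) = -3 + (-3 - 4)/(8 + (0*(⅕) + 2*(⅓))) = -3 - 7/(8 + (0 + ⅔)) = -3 - 7/(8 + ⅔) = -3 - 7/26/3 = -3 - 7*3/26 = -3 - 21/26 = -99/26 ≈ -3.8077)
5*(-3 + 2) - 12*E = 5*(-3 + 2) - 12*(-99/26) = 5*(-1) + 594/13 = -5 + 594/13 = 529/13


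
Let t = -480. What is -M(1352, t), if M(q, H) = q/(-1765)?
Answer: 1352/1765 ≈ 0.76601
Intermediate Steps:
M(q, H) = -q/1765 (M(q, H) = q*(-1/1765) = -q/1765)
-M(1352, t) = -(-1)*1352/1765 = -1*(-1352/1765) = 1352/1765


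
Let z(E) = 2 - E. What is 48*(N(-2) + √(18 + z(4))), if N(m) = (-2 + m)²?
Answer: 960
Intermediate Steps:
48*(N(-2) + √(18 + z(4))) = 48*((-2 - 2)² + √(18 + (2 - 1*4))) = 48*((-4)² + √(18 + (2 - 4))) = 48*(16 + √(18 - 2)) = 48*(16 + √16) = 48*(16 + 4) = 48*20 = 960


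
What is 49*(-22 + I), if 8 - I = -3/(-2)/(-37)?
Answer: -50617/74 ≈ -684.01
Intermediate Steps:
I = 595/74 (I = 8 - (-3/(-2))/(-37) = 8 - (-3*(-1/2))*(-1)/37 = 8 - 3*(-1)/(2*37) = 8 - 1*(-3/74) = 8 + 3/74 = 595/74 ≈ 8.0405)
49*(-22 + I) = 49*(-22 + 595/74) = 49*(-1033/74) = -50617/74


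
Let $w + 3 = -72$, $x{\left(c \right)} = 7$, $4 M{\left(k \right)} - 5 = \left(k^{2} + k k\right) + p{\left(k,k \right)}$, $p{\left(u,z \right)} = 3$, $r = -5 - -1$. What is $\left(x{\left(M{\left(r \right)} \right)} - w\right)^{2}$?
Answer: $6724$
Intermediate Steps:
$r = -4$ ($r = -5 + 1 = -4$)
$M{\left(k \right)} = 2 + \frac{k^{2}}{2}$ ($M{\left(k \right)} = \frac{5}{4} + \frac{\left(k^{2} + k k\right) + 3}{4} = \frac{5}{4} + \frac{\left(k^{2} + k^{2}\right) + 3}{4} = \frac{5}{4} + \frac{2 k^{2} + 3}{4} = \frac{5}{4} + \frac{3 + 2 k^{2}}{4} = \frac{5}{4} + \left(\frac{3}{4} + \frac{k^{2}}{2}\right) = 2 + \frac{k^{2}}{2}$)
$w = -75$ ($w = -3 - 72 = -75$)
$\left(x{\left(M{\left(r \right)} \right)} - w\right)^{2} = \left(7 - -75\right)^{2} = \left(7 + 75\right)^{2} = 82^{2} = 6724$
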